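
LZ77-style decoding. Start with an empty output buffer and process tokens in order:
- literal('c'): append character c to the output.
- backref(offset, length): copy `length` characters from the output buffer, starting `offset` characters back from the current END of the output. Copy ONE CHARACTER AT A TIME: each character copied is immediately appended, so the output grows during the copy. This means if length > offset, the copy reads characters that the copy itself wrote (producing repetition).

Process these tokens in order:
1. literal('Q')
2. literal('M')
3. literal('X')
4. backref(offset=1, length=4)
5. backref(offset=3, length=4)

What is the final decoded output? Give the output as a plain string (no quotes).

Token 1: literal('Q'). Output: "Q"
Token 2: literal('M'). Output: "QM"
Token 3: literal('X'). Output: "QMX"
Token 4: backref(off=1, len=4) (overlapping!). Copied 'XXXX' from pos 2. Output: "QMXXXXX"
Token 5: backref(off=3, len=4) (overlapping!). Copied 'XXXX' from pos 4. Output: "QMXXXXXXXXX"

Answer: QMXXXXXXXXX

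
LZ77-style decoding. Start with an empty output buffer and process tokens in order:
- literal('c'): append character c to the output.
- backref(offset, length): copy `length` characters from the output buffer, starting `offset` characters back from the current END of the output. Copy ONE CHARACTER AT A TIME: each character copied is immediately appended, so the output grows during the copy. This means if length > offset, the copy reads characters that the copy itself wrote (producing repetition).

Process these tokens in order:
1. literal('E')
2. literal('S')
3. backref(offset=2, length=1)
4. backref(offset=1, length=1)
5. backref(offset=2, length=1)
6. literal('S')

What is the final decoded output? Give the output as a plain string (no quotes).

Token 1: literal('E'). Output: "E"
Token 2: literal('S'). Output: "ES"
Token 3: backref(off=2, len=1). Copied 'E' from pos 0. Output: "ESE"
Token 4: backref(off=1, len=1). Copied 'E' from pos 2. Output: "ESEE"
Token 5: backref(off=2, len=1). Copied 'E' from pos 2. Output: "ESEEE"
Token 6: literal('S'). Output: "ESEEES"

Answer: ESEEES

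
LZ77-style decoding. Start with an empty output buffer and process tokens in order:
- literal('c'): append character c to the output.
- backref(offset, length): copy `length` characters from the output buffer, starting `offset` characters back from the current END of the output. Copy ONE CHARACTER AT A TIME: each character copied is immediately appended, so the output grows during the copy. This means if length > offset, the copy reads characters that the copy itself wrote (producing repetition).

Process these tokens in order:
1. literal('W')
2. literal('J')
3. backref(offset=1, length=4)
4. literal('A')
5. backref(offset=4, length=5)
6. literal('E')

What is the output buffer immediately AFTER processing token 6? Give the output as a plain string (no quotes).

Answer: WJJJJJAJJJAJE

Derivation:
Token 1: literal('W'). Output: "W"
Token 2: literal('J'). Output: "WJ"
Token 3: backref(off=1, len=4) (overlapping!). Copied 'JJJJ' from pos 1. Output: "WJJJJJ"
Token 4: literal('A'). Output: "WJJJJJA"
Token 5: backref(off=4, len=5) (overlapping!). Copied 'JJJAJ' from pos 3. Output: "WJJJJJAJJJAJ"
Token 6: literal('E'). Output: "WJJJJJAJJJAJE"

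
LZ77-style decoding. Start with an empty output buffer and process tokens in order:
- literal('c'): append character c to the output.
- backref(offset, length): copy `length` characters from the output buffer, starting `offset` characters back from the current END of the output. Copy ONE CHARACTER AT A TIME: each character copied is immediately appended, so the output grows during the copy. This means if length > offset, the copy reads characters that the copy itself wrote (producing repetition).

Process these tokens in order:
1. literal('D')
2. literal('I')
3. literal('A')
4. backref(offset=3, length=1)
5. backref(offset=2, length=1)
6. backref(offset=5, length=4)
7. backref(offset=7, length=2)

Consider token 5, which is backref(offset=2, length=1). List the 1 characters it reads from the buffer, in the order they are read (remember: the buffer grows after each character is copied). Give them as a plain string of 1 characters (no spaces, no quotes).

Answer: A

Derivation:
Token 1: literal('D'). Output: "D"
Token 2: literal('I'). Output: "DI"
Token 3: literal('A'). Output: "DIA"
Token 4: backref(off=3, len=1). Copied 'D' from pos 0. Output: "DIAD"
Token 5: backref(off=2, len=1). Buffer before: "DIAD" (len 4)
  byte 1: read out[2]='A', append. Buffer now: "DIADA"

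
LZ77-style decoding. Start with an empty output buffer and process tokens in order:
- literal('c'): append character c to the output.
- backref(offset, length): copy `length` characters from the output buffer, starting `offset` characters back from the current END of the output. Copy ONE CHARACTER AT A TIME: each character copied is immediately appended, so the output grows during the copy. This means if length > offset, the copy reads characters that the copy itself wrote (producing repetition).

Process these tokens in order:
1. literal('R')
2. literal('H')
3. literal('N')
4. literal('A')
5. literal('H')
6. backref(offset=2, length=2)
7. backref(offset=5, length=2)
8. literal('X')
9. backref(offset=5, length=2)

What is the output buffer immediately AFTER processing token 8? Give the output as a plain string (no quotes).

Token 1: literal('R'). Output: "R"
Token 2: literal('H'). Output: "RH"
Token 3: literal('N'). Output: "RHN"
Token 4: literal('A'). Output: "RHNA"
Token 5: literal('H'). Output: "RHNAH"
Token 6: backref(off=2, len=2). Copied 'AH' from pos 3. Output: "RHNAHAH"
Token 7: backref(off=5, len=2). Copied 'NA' from pos 2. Output: "RHNAHAHNA"
Token 8: literal('X'). Output: "RHNAHAHNAX"

Answer: RHNAHAHNAX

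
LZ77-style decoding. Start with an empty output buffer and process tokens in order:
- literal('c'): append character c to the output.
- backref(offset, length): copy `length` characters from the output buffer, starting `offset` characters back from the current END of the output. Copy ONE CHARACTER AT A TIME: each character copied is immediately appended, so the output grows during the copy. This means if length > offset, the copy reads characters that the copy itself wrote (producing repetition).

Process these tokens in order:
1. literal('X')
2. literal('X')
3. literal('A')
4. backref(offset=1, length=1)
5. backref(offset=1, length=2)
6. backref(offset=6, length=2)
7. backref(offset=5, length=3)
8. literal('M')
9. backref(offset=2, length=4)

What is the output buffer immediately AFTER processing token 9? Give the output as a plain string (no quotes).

Token 1: literal('X'). Output: "X"
Token 2: literal('X'). Output: "XX"
Token 3: literal('A'). Output: "XXA"
Token 4: backref(off=1, len=1). Copied 'A' from pos 2. Output: "XXAA"
Token 5: backref(off=1, len=2) (overlapping!). Copied 'AA' from pos 3. Output: "XXAAAA"
Token 6: backref(off=6, len=2). Copied 'XX' from pos 0. Output: "XXAAAAXX"
Token 7: backref(off=5, len=3). Copied 'AAA' from pos 3. Output: "XXAAAAXXAAA"
Token 8: literal('M'). Output: "XXAAAAXXAAAM"
Token 9: backref(off=2, len=4) (overlapping!). Copied 'AMAM' from pos 10. Output: "XXAAAAXXAAAMAMAM"

Answer: XXAAAAXXAAAMAMAM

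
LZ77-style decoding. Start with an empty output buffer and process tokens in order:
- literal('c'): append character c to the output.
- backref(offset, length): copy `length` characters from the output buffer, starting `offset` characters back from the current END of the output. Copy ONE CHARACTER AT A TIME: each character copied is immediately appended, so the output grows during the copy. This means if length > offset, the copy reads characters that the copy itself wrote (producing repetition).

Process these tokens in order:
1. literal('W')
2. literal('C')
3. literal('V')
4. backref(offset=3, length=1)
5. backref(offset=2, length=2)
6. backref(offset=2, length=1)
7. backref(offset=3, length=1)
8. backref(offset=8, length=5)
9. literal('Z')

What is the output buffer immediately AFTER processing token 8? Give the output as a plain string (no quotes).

Answer: WCVWVWVVWCVWV

Derivation:
Token 1: literal('W'). Output: "W"
Token 2: literal('C'). Output: "WC"
Token 3: literal('V'). Output: "WCV"
Token 4: backref(off=3, len=1). Copied 'W' from pos 0. Output: "WCVW"
Token 5: backref(off=2, len=2). Copied 'VW' from pos 2. Output: "WCVWVW"
Token 6: backref(off=2, len=1). Copied 'V' from pos 4. Output: "WCVWVWV"
Token 7: backref(off=3, len=1). Copied 'V' from pos 4. Output: "WCVWVWVV"
Token 8: backref(off=8, len=5). Copied 'WCVWV' from pos 0. Output: "WCVWVWVVWCVWV"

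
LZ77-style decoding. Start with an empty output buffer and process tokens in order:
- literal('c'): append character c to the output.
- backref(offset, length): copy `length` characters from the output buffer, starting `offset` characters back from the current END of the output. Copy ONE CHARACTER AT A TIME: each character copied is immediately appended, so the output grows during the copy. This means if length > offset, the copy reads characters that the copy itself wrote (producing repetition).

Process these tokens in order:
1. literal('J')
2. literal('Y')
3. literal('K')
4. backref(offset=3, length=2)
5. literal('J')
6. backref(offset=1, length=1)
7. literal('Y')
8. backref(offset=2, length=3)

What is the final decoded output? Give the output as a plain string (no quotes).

Answer: JYKJYJJYJYJ

Derivation:
Token 1: literal('J'). Output: "J"
Token 2: literal('Y'). Output: "JY"
Token 3: literal('K'). Output: "JYK"
Token 4: backref(off=3, len=2). Copied 'JY' from pos 0. Output: "JYKJY"
Token 5: literal('J'). Output: "JYKJYJ"
Token 6: backref(off=1, len=1). Copied 'J' from pos 5. Output: "JYKJYJJ"
Token 7: literal('Y'). Output: "JYKJYJJY"
Token 8: backref(off=2, len=3) (overlapping!). Copied 'JYJ' from pos 6. Output: "JYKJYJJYJYJ"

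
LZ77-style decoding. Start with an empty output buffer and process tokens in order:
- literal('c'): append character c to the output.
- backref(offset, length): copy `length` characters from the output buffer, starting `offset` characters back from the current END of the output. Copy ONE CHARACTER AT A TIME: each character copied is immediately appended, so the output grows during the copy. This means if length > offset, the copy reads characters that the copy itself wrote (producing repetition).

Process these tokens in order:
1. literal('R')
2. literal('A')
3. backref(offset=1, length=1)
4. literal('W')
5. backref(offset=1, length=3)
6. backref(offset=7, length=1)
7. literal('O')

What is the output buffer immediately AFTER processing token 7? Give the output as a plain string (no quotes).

Token 1: literal('R'). Output: "R"
Token 2: literal('A'). Output: "RA"
Token 3: backref(off=1, len=1). Copied 'A' from pos 1. Output: "RAA"
Token 4: literal('W'). Output: "RAAW"
Token 5: backref(off=1, len=3) (overlapping!). Copied 'WWW' from pos 3. Output: "RAAWWWW"
Token 6: backref(off=7, len=1). Copied 'R' from pos 0. Output: "RAAWWWWR"
Token 7: literal('O'). Output: "RAAWWWWRO"

Answer: RAAWWWWRO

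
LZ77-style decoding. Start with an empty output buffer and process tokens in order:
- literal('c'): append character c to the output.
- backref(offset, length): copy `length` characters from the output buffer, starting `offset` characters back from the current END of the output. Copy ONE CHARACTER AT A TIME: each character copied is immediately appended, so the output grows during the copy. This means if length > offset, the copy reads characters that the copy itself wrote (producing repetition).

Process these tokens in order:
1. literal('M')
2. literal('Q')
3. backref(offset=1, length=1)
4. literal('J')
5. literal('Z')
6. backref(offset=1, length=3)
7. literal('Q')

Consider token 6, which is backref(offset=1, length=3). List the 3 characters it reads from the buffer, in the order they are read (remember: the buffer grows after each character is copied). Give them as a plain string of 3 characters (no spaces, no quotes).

Token 1: literal('M'). Output: "M"
Token 2: literal('Q'). Output: "MQ"
Token 3: backref(off=1, len=1). Copied 'Q' from pos 1. Output: "MQQ"
Token 4: literal('J'). Output: "MQQJ"
Token 5: literal('Z'). Output: "MQQJZ"
Token 6: backref(off=1, len=3). Buffer before: "MQQJZ" (len 5)
  byte 1: read out[4]='Z', append. Buffer now: "MQQJZZ"
  byte 2: read out[5]='Z', append. Buffer now: "MQQJZZZ"
  byte 3: read out[6]='Z', append. Buffer now: "MQQJZZZZ"

Answer: ZZZ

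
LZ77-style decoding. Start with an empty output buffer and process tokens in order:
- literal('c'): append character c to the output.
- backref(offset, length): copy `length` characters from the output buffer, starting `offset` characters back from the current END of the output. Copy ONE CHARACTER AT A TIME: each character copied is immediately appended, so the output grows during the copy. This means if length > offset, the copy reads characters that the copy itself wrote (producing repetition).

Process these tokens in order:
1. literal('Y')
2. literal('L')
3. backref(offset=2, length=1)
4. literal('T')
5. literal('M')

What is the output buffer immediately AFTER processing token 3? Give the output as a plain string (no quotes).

Answer: YLY

Derivation:
Token 1: literal('Y'). Output: "Y"
Token 2: literal('L'). Output: "YL"
Token 3: backref(off=2, len=1). Copied 'Y' from pos 0. Output: "YLY"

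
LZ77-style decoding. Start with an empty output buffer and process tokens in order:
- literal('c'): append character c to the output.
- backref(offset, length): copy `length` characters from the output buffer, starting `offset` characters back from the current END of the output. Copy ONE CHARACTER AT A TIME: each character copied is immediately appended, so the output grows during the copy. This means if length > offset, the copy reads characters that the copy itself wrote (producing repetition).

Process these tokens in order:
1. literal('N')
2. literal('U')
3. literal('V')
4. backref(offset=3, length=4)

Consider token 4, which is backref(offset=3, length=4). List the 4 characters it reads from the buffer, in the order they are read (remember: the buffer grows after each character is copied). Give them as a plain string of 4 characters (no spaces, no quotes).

Answer: NUVN

Derivation:
Token 1: literal('N'). Output: "N"
Token 2: literal('U'). Output: "NU"
Token 3: literal('V'). Output: "NUV"
Token 4: backref(off=3, len=4). Buffer before: "NUV" (len 3)
  byte 1: read out[0]='N', append. Buffer now: "NUVN"
  byte 2: read out[1]='U', append. Buffer now: "NUVNU"
  byte 3: read out[2]='V', append. Buffer now: "NUVNUV"
  byte 4: read out[3]='N', append. Buffer now: "NUVNUVN"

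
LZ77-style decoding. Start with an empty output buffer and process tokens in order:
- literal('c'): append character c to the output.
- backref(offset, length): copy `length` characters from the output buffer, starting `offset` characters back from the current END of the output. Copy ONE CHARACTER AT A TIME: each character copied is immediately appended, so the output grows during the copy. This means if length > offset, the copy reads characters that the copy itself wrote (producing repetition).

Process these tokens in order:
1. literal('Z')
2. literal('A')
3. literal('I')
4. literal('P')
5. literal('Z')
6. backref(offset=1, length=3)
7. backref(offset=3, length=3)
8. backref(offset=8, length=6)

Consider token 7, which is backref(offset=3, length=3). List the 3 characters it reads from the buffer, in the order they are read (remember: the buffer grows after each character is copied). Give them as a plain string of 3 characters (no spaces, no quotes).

Token 1: literal('Z'). Output: "Z"
Token 2: literal('A'). Output: "ZA"
Token 3: literal('I'). Output: "ZAI"
Token 4: literal('P'). Output: "ZAIP"
Token 5: literal('Z'). Output: "ZAIPZ"
Token 6: backref(off=1, len=3) (overlapping!). Copied 'ZZZ' from pos 4. Output: "ZAIPZZZZ"
Token 7: backref(off=3, len=3). Buffer before: "ZAIPZZZZ" (len 8)
  byte 1: read out[5]='Z', append. Buffer now: "ZAIPZZZZZ"
  byte 2: read out[6]='Z', append. Buffer now: "ZAIPZZZZZZ"
  byte 3: read out[7]='Z', append. Buffer now: "ZAIPZZZZZZZ"

Answer: ZZZ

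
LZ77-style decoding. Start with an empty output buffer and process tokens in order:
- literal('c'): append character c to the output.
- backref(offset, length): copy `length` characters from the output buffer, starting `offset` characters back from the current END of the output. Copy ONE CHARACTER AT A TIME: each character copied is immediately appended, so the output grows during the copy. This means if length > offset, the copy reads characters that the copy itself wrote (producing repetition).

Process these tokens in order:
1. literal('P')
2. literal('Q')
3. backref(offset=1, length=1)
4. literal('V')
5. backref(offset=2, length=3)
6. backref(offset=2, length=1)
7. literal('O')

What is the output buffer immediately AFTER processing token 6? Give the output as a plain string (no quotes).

Token 1: literal('P'). Output: "P"
Token 2: literal('Q'). Output: "PQ"
Token 3: backref(off=1, len=1). Copied 'Q' from pos 1. Output: "PQQ"
Token 4: literal('V'). Output: "PQQV"
Token 5: backref(off=2, len=3) (overlapping!). Copied 'QVQ' from pos 2. Output: "PQQVQVQ"
Token 6: backref(off=2, len=1). Copied 'V' from pos 5. Output: "PQQVQVQV"

Answer: PQQVQVQV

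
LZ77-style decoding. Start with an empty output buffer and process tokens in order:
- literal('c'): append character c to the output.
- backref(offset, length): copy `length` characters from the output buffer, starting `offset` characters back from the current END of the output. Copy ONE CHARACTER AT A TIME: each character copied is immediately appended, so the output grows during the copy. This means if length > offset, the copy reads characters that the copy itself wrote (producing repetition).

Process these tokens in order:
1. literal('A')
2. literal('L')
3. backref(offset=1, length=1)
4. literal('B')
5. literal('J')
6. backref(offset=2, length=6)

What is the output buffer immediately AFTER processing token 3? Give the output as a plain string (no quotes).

Token 1: literal('A'). Output: "A"
Token 2: literal('L'). Output: "AL"
Token 3: backref(off=1, len=1). Copied 'L' from pos 1. Output: "ALL"

Answer: ALL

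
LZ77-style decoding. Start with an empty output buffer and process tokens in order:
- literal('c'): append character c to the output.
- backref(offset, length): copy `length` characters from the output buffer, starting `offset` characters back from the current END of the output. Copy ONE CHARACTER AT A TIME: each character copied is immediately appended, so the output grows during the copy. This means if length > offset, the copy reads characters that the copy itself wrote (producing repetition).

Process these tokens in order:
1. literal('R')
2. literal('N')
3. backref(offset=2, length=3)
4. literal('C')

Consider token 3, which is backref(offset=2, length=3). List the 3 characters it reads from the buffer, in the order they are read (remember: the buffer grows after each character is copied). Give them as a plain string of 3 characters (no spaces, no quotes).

Answer: RNR

Derivation:
Token 1: literal('R'). Output: "R"
Token 2: literal('N'). Output: "RN"
Token 3: backref(off=2, len=3). Buffer before: "RN" (len 2)
  byte 1: read out[0]='R', append. Buffer now: "RNR"
  byte 2: read out[1]='N', append. Buffer now: "RNRN"
  byte 3: read out[2]='R', append. Buffer now: "RNRNR"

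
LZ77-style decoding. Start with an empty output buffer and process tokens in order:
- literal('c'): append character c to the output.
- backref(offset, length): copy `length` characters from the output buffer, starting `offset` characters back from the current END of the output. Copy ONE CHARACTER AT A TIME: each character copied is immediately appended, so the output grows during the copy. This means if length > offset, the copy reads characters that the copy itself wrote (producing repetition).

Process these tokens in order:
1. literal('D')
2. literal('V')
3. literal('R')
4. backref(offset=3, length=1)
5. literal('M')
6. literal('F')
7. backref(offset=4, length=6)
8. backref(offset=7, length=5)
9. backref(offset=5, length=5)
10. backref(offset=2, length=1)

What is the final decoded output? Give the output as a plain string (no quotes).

Token 1: literal('D'). Output: "D"
Token 2: literal('V'). Output: "DV"
Token 3: literal('R'). Output: "DVR"
Token 4: backref(off=3, len=1). Copied 'D' from pos 0. Output: "DVRD"
Token 5: literal('M'). Output: "DVRDM"
Token 6: literal('F'). Output: "DVRDMF"
Token 7: backref(off=4, len=6) (overlapping!). Copied 'RDMFRD' from pos 2. Output: "DVRDMFRDMFRD"
Token 8: backref(off=7, len=5). Copied 'FRDMF' from pos 5. Output: "DVRDMFRDMFRDFRDMF"
Token 9: backref(off=5, len=5). Copied 'FRDMF' from pos 12. Output: "DVRDMFRDMFRDFRDMFFRDMF"
Token 10: backref(off=2, len=1). Copied 'M' from pos 20. Output: "DVRDMFRDMFRDFRDMFFRDMFM"

Answer: DVRDMFRDMFRDFRDMFFRDMFM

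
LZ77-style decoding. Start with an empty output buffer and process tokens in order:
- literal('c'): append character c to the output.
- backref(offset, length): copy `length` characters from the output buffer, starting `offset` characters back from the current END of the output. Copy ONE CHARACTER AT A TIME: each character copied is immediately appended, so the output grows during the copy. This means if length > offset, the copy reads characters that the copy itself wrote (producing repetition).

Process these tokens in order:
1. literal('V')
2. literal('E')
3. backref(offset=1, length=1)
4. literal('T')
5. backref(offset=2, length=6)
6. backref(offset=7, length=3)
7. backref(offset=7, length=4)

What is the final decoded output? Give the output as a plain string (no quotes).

Answer: VEETETETETTETETET

Derivation:
Token 1: literal('V'). Output: "V"
Token 2: literal('E'). Output: "VE"
Token 3: backref(off=1, len=1). Copied 'E' from pos 1. Output: "VEE"
Token 4: literal('T'). Output: "VEET"
Token 5: backref(off=2, len=6) (overlapping!). Copied 'ETETET' from pos 2. Output: "VEETETETET"
Token 6: backref(off=7, len=3). Copied 'TET' from pos 3. Output: "VEETETETETTET"
Token 7: backref(off=7, len=4). Copied 'ETET' from pos 6. Output: "VEETETETETTETETET"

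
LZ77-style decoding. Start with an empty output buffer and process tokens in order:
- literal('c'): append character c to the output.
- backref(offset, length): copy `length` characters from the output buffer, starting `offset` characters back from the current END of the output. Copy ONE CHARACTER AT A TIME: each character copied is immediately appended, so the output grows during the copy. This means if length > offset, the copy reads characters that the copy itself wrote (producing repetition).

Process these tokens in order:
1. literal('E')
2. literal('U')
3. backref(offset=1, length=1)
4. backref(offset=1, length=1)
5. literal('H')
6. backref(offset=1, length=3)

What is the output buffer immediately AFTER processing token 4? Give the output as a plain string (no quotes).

Answer: EUUU

Derivation:
Token 1: literal('E'). Output: "E"
Token 2: literal('U'). Output: "EU"
Token 3: backref(off=1, len=1). Copied 'U' from pos 1. Output: "EUU"
Token 4: backref(off=1, len=1). Copied 'U' from pos 2. Output: "EUUU"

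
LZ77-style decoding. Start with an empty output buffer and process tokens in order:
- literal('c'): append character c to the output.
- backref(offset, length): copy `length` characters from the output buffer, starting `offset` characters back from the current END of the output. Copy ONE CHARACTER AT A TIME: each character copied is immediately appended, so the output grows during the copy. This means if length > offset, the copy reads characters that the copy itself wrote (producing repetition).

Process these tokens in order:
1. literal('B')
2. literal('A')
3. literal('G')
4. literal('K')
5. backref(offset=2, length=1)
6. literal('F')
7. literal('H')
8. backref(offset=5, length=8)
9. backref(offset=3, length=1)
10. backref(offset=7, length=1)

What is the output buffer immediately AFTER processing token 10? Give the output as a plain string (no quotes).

Token 1: literal('B'). Output: "B"
Token 2: literal('A'). Output: "BA"
Token 3: literal('G'). Output: "BAG"
Token 4: literal('K'). Output: "BAGK"
Token 5: backref(off=2, len=1). Copied 'G' from pos 2. Output: "BAGKG"
Token 6: literal('F'). Output: "BAGKGF"
Token 7: literal('H'). Output: "BAGKGFH"
Token 8: backref(off=5, len=8) (overlapping!). Copied 'GKGFHGKG' from pos 2. Output: "BAGKGFHGKGFHGKG"
Token 9: backref(off=3, len=1). Copied 'G' from pos 12. Output: "BAGKGFHGKGFHGKGG"
Token 10: backref(off=7, len=1). Copied 'G' from pos 9. Output: "BAGKGFHGKGFHGKGGG"

Answer: BAGKGFHGKGFHGKGGG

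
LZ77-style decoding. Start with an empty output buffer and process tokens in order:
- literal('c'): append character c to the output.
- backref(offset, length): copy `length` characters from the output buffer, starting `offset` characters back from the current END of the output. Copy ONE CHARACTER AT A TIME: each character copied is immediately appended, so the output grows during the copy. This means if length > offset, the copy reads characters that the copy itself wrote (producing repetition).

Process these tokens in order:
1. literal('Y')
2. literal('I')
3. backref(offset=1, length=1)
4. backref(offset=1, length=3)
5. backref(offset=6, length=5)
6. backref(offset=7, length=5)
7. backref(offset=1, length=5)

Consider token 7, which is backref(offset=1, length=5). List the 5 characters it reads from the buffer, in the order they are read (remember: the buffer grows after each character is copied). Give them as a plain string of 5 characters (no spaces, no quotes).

Token 1: literal('Y'). Output: "Y"
Token 2: literal('I'). Output: "YI"
Token 3: backref(off=1, len=1). Copied 'I' from pos 1. Output: "YII"
Token 4: backref(off=1, len=3) (overlapping!). Copied 'III' from pos 2. Output: "YIIIII"
Token 5: backref(off=6, len=5). Copied 'YIIII' from pos 0. Output: "YIIIIIYIIII"
Token 6: backref(off=7, len=5). Copied 'IIYII' from pos 4. Output: "YIIIIIYIIIIIIYII"
Token 7: backref(off=1, len=5). Buffer before: "YIIIIIYIIIIIIYII" (len 16)
  byte 1: read out[15]='I', append. Buffer now: "YIIIIIYIIIIIIYIII"
  byte 2: read out[16]='I', append. Buffer now: "YIIIIIYIIIIIIYIIII"
  byte 3: read out[17]='I', append. Buffer now: "YIIIIIYIIIIIIYIIIII"
  byte 4: read out[18]='I', append. Buffer now: "YIIIIIYIIIIIIYIIIIII"
  byte 5: read out[19]='I', append. Buffer now: "YIIIIIYIIIIIIYIIIIIII"

Answer: IIIII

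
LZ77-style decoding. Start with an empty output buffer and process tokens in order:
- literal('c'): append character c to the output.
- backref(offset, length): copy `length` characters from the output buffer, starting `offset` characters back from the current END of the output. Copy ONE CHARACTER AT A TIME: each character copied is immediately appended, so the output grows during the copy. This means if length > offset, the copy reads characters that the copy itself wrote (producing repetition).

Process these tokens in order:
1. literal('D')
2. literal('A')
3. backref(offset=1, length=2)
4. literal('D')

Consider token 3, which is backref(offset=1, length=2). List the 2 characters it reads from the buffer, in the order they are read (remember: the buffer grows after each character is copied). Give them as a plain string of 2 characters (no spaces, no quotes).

Token 1: literal('D'). Output: "D"
Token 2: literal('A'). Output: "DA"
Token 3: backref(off=1, len=2). Buffer before: "DA" (len 2)
  byte 1: read out[1]='A', append. Buffer now: "DAA"
  byte 2: read out[2]='A', append. Buffer now: "DAAA"

Answer: AA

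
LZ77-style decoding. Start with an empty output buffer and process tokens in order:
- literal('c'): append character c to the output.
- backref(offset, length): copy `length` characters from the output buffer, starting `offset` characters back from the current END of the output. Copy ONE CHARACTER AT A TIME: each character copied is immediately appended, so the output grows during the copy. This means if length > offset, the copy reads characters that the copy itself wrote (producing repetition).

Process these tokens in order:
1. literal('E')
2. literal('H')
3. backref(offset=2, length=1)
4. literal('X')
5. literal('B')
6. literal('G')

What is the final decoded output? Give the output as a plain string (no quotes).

Token 1: literal('E'). Output: "E"
Token 2: literal('H'). Output: "EH"
Token 3: backref(off=2, len=1). Copied 'E' from pos 0. Output: "EHE"
Token 4: literal('X'). Output: "EHEX"
Token 5: literal('B'). Output: "EHEXB"
Token 6: literal('G'). Output: "EHEXBG"

Answer: EHEXBG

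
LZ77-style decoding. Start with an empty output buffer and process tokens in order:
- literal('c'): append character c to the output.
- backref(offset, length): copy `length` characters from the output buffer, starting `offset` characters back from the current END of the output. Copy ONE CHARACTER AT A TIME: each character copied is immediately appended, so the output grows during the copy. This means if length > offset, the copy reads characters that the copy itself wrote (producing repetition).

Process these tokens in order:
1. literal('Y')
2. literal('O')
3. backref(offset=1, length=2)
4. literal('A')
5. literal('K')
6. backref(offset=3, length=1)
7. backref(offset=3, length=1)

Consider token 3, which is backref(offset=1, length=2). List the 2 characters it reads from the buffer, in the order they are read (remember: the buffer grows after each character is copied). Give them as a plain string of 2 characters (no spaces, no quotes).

Token 1: literal('Y'). Output: "Y"
Token 2: literal('O'). Output: "YO"
Token 3: backref(off=1, len=2). Buffer before: "YO" (len 2)
  byte 1: read out[1]='O', append. Buffer now: "YOO"
  byte 2: read out[2]='O', append. Buffer now: "YOOO"

Answer: OO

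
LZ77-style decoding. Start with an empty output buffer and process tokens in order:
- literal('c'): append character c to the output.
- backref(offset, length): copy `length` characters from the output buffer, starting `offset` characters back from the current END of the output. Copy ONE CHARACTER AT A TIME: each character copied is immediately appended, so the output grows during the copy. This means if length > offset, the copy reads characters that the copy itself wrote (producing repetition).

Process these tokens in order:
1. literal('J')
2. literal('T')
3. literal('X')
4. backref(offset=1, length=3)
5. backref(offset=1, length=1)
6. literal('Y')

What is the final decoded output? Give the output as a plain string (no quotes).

Token 1: literal('J'). Output: "J"
Token 2: literal('T'). Output: "JT"
Token 3: literal('X'). Output: "JTX"
Token 4: backref(off=1, len=3) (overlapping!). Copied 'XXX' from pos 2. Output: "JTXXXX"
Token 5: backref(off=1, len=1). Copied 'X' from pos 5. Output: "JTXXXXX"
Token 6: literal('Y'). Output: "JTXXXXXY"

Answer: JTXXXXXY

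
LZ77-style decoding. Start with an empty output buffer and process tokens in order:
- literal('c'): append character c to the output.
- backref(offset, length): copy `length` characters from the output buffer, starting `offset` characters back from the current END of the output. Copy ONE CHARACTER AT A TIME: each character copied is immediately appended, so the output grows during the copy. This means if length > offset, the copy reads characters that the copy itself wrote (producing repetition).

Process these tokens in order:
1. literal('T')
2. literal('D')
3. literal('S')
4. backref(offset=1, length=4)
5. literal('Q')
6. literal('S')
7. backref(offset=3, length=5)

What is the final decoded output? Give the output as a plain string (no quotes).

Token 1: literal('T'). Output: "T"
Token 2: literal('D'). Output: "TD"
Token 3: literal('S'). Output: "TDS"
Token 4: backref(off=1, len=4) (overlapping!). Copied 'SSSS' from pos 2. Output: "TDSSSSS"
Token 5: literal('Q'). Output: "TDSSSSSQ"
Token 6: literal('S'). Output: "TDSSSSSQS"
Token 7: backref(off=3, len=5) (overlapping!). Copied 'SQSSQ' from pos 6. Output: "TDSSSSSQSSQSSQ"

Answer: TDSSSSSQSSQSSQ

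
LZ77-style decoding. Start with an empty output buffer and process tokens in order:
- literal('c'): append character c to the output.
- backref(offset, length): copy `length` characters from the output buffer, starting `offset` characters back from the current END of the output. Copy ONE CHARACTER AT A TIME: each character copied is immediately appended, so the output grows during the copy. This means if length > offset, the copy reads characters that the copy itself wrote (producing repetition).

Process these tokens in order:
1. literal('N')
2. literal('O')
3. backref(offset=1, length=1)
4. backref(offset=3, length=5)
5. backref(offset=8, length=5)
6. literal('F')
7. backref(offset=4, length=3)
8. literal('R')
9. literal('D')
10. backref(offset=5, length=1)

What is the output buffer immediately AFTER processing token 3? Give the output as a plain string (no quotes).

Answer: NOO

Derivation:
Token 1: literal('N'). Output: "N"
Token 2: literal('O'). Output: "NO"
Token 3: backref(off=1, len=1). Copied 'O' from pos 1. Output: "NOO"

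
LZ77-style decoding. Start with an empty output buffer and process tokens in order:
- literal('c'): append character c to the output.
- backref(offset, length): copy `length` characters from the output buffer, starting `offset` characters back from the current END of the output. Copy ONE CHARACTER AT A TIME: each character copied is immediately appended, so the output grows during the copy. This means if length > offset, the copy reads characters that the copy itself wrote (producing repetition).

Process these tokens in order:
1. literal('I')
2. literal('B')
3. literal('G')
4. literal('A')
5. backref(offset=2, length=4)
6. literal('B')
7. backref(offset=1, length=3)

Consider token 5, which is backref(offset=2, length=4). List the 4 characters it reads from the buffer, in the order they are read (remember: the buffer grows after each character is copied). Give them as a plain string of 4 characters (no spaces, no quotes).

Token 1: literal('I'). Output: "I"
Token 2: literal('B'). Output: "IB"
Token 3: literal('G'). Output: "IBG"
Token 4: literal('A'). Output: "IBGA"
Token 5: backref(off=2, len=4). Buffer before: "IBGA" (len 4)
  byte 1: read out[2]='G', append. Buffer now: "IBGAG"
  byte 2: read out[3]='A', append. Buffer now: "IBGAGA"
  byte 3: read out[4]='G', append. Buffer now: "IBGAGAG"
  byte 4: read out[5]='A', append. Buffer now: "IBGAGAGA"

Answer: GAGA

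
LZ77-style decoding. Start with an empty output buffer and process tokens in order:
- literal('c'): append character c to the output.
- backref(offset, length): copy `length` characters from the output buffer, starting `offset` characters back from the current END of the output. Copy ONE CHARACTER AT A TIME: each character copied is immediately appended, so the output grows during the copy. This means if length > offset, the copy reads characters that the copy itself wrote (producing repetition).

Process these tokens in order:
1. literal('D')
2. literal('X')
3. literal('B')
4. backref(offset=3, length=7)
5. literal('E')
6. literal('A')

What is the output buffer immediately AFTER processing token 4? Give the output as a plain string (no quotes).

Token 1: literal('D'). Output: "D"
Token 2: literal('X'). Output: "DX"
Token 3: literal('B'). Output: "DXB"
Token 4: backref(off=3, len=7) (overlapping!). Copied 'DXBDXBD' from pos 0. Output: "DXBDXBDXBD"

Answer: DXBDXBDXBD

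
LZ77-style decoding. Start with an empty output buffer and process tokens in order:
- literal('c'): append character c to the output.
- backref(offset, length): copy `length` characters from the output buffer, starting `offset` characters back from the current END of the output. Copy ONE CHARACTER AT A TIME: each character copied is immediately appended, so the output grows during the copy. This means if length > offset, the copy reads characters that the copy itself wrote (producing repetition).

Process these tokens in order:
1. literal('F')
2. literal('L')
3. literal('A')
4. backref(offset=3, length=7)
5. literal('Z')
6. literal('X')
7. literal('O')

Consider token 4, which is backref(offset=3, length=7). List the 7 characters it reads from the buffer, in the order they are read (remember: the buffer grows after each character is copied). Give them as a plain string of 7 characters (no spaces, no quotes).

Token 1: literal('F'). Output: "F"
Token 2: literal('L'). Output: "FL"
Token 3: literal('A'). Output: "FLA"
Token 4: backref(off=3, len=7). Buffer before: "FLA" (len 3)
  byte 1: read out[0]='F', append. Buffer now: "FLAF"
  byte 2: read out[1]='L', append. Buffer now: "FLAFL"
  byte 3: read out[2]='A', append. Buffer now: "FLAFLA"
  byte 4: read out[3]='F', append. Buffer now: "FLAFLAF"
  byte 5: read out[4]='L', append. Buffer now: "FLAFLAFL"
  byte 6: read out[5]='A', append. Buffer now: "FLAFLAFLA"
  byte 7: read out[6]='F', append. Buffer now: "FLAFLAFLAF"

Answer: FLAFLAF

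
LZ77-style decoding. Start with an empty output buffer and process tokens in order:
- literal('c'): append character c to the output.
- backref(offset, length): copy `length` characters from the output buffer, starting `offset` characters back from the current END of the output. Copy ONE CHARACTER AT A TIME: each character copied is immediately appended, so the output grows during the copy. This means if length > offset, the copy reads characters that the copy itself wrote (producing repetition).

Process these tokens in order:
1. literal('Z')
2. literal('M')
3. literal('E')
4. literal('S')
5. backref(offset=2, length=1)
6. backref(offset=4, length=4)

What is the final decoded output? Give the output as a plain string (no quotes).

Token 1: literal('Z'). Output: "Z"
Token 2: literal('M'). Output: "ZM"
Token 3: literal('E'). Output: "ZME"
Token 4: literal('S'). Output: "ZMES"
Token 5: backref(off=2, len=1). Copied 'E' from pos 2. Output: "ZMESE"
Token 6: backref(off=4, len=4). Copied 'MESE' from pos 1. Output: "ZMESEMESE"

Answer: ZMESEMESE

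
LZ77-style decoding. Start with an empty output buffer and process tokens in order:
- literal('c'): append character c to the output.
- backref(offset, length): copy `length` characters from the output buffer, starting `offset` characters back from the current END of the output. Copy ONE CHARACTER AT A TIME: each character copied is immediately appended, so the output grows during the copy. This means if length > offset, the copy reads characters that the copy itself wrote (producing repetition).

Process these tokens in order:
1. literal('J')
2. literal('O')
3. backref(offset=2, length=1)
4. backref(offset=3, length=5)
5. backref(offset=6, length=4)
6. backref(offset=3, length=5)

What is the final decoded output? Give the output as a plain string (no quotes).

Token 1: literal('J'). Output: "J"
Token 2: literal('O'). Output: "JO"
Token 3: backref(off=2, len=1). Copied 'J' from pos 0. Output: "JOJ"
Token 4: backref(off=3, len=5) (overlapping!). Copied 'JOJJO' from pos 0. Output: "JOJJOJJO"
Token 5: backref(off=6, len=4). Copied 'JJOJ' from pos 2. Output: "JOJJOJJOJJOJ"
Token 6: backref(off=3, len=5) (overlapping!). Copied 'JOJJO' from pos 9. Output: "JOJJOJJOJJOJJOJJO"

Answer: JOJJOJJOJJOJJOJJO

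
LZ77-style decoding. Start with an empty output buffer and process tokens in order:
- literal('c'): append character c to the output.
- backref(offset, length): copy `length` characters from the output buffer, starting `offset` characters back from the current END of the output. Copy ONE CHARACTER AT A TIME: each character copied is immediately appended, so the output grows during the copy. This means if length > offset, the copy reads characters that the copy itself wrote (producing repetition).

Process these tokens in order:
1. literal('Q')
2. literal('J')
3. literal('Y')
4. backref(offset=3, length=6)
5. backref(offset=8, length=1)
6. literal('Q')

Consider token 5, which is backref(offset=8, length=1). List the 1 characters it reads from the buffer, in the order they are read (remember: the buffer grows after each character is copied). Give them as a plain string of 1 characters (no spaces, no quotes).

Answer: J

Derivation:
Token 1: literal('Q'). Output: "Q"
Token 2: literal('J'). Output: "QJ"
Token 3: literal('Y'). Output: "QJY"
Token 4: backref(off=3, len=6) (overlapping!). Copied 'QJYQJY' from pos 0. Output: "QJYQJYQJY"
Token 5: backref(off=8, len=1). Buffer before: "QJYQJYQJY" (len 9)
  byte 1: read out[1]='J', append. Buffer now: "QJYQJYQJYJ"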